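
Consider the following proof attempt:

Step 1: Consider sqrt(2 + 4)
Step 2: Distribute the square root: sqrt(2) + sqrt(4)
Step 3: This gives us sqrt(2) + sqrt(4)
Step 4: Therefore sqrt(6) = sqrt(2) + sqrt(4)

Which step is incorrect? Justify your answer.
Step 2: Distribute the square root: sqrt(2) + sqrt(4)

Step 2 incorrectly 'distributes' the square root over addition. The square root function does not distribute: sqrt(a + b) ≠ sqrt(a) + sqrt(b). In fact, sqrt(2 + 4) = sqrt(6) ≈ 2.4495, while sqrt(2) + sqrt(4) ≈ 3.4142.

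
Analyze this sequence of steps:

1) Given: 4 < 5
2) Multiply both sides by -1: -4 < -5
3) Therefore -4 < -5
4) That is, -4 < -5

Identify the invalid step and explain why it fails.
Step 2: Multiply both sides by -1: -4 < -5

Step 2 multiplies both sides by -1 but fails to reverse the inequality sign. When multiplying (or dividing) an inequality by a negative number, the direction must be reversed. Since 4 < 5, we should get -4 > -5, i.e., -4 > -5.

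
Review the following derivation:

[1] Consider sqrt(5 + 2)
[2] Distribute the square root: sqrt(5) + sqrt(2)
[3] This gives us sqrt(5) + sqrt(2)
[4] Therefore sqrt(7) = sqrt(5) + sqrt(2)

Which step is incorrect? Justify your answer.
Step 2: Distribute the square root: sqrt(5) + sqrt(2)

Step 2 incorrectly 'distributes' the square root over addition. The square root function does not distribute: sqrt(a + b) ≠ sqrt(a) + sqrt(b). In fact, sqrt(5 + 2) = sqrt(7) ≈ 2.6458, while sqrt(5) + sqrt(2) ≈ 3.6503.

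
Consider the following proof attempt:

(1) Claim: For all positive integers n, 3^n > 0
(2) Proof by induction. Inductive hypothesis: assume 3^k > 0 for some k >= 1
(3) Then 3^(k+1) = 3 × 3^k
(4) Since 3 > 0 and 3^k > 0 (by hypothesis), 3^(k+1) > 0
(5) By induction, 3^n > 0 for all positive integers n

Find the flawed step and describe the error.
Step 5: By induction, 3^n > 0 for all positive integers n

Step 5 concludes the proof by induction, but no base case was ever established. A valid induction proof requires: (1) a base case proving 3^1 > 0, and (2) an inductive step showing IF 3^k > 0 THEN 3^(k+1) > 0. Steps 2-4 correctly establish the inductive step, but without the base case the conclusion in step 5 does not follow.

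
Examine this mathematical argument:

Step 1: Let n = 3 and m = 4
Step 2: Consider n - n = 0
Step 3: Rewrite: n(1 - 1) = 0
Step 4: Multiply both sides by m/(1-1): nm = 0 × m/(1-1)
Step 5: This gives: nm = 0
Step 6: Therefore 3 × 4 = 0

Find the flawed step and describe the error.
Step 4: Multiply both sides by m/(1-1): nm = 0 × m/(1-1)

Step 4 multiplies both sides by m/(1-1). However, 1-1 = 0, so this is multiplication by m/0, which is undefined. We cannot multiply by an undefined expression.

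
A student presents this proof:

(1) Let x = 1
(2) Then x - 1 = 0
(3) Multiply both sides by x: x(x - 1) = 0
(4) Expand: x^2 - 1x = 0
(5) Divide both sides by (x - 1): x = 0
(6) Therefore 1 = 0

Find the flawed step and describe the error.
Step 5: Divide both sides by (x - 1): x = 0

Step 5 divides both sides by (x - 1). However, since x = 1, we have (x - 1) = 0. Division by zero is undefined, making this step invalid.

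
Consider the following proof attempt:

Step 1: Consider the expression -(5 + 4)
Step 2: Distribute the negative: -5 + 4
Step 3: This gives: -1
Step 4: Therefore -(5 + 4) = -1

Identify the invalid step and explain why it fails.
Step 2: Distribute the negative: -5 + 4

Step 2 incorrectly distributes the negative sign. The correct distribution is -(5 + 4) = -5 - 4 = -9. The negative must be applied to both terms, not just the first. The error treats -(5 + 4) as -5 + 4, which equals -1 instead of -9.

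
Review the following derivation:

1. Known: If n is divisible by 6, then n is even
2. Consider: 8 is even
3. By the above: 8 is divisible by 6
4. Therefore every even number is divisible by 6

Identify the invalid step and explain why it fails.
Step 3: By the above: 8 is divisible by 6

Step 3 commits the fallacy of affirming the consequent. The known fact 'divisible by 6 → even' does NOT imply 'even → divisible by 6'. That would be the converse, which is false. For example, 8 is even but 8 ÷ 6 = 1.33, which is not an integer.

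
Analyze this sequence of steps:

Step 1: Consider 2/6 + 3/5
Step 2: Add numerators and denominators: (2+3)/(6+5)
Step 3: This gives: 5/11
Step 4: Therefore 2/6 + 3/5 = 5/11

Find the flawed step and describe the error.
Step 2: Add numerators and denominators: (2+3)/(6+5)

Step 2 incorrectly adds fractions by separately adding numerators and denominators. This is wrong. The correct method requires a common denominator: 2/6 + 3/5 = (2×5 + 3×6)/(6×5) = 28/30 = 14/15. The method used gives 5/11, which is different.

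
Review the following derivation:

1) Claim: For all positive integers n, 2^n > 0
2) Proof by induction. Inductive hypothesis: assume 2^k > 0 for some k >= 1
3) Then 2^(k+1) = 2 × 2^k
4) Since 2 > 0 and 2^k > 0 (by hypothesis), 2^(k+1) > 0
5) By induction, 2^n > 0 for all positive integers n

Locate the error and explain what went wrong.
Step 5: By induction, 2^n > 0 for all positive integers n

Step 5 concludes the proof by induction, but no base case was ever established. A valid induction proof requires: (1) a base case proving 2^1 > 0, and (2) an inductive step showing IF 2^k > 0 THEN 2^(k+1) > 0. Steps 2-4 correctly establish the inductive step, but without the base case the conclusion in step 5 does not follow.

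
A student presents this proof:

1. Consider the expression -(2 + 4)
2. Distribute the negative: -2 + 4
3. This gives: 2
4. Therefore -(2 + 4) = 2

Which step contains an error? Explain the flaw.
Step 2: Distribute the negative: -2 + 4

Step 2 incorrectly distributes the negative sign. The correct distribution is -(2 + 4) = -2 - 4 = -6. The negative must be applied to both terms, not just the first. The error treats -(2 + 4) as -2 + 4, which equals 2 instead of -6.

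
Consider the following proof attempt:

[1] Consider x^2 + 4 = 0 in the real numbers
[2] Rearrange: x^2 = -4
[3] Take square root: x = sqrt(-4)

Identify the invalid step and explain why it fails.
Step 3: Take square root: x = sqrt(-4)

Step 3 takes the square root of -4, which is negative. In the real number system, the square root of a negative number is undefined. The equation x^2 + 4 = 0 has no real solutions. Square roots of negative numbers only exist in the complex numbers.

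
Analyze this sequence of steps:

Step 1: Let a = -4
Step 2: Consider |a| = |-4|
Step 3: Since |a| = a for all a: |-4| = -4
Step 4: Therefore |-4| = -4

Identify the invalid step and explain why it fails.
Step 3: Since |a| = a for all a: |-4| = -4

Step 3 incorrectly states that |a| = a for all a. The correct definition is |a| = a when a >= 0, and |a| = -a when a < 0. Since -4 < 0, we have |-4| = -(-4) = 4, not -4.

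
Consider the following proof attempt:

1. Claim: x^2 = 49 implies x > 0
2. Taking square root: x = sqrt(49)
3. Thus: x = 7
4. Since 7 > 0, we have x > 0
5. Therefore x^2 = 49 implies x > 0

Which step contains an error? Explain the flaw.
Step 2: Taking square root: x = sqrt(49)

Step 2 takes the square root and assumes the positive root only. The equation x^2 = 49 actually has two solutions: x = 7 and x = -7. The proof silently assumes x > 0 without justification, then uses this assumption to conclude x > 0, which is circular. The counterexample x = -7 shows the claim is false.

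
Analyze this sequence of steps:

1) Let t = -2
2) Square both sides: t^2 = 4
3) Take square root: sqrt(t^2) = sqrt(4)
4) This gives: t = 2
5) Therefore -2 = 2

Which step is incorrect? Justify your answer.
Step 4: This gives: t = 2

Step 4 incorrectly states that sqrt(t^2) = t. The correct identity is sqrt(t^2) = |t|. Since t = -2 < 0, we have sqrt(t^2) = |-2| = 2, not t = -2.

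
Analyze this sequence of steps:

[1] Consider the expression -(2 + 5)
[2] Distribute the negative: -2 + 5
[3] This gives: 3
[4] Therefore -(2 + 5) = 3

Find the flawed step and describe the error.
Step 2: Distribute the negative: -2 + 5

Step 2 incorrectly distributes the negative sign. The correct distribution is -(2 + 5) = -2 - 5 = -7. The negative must be applied to both terms, not just the first. The error treats -(2 + 5) as -2 + 5, which equals 3 instead of -7.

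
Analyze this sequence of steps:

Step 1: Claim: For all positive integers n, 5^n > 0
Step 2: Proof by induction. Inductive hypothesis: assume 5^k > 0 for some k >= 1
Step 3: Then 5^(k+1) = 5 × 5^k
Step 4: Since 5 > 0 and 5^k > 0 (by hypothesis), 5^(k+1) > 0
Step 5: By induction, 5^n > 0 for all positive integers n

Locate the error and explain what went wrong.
Step 5: By induction, 5^n > 0 for all positive integers n

Step 5 concludes the proof by induction, but no base case was ever established. A valid induction proof requires: (1) a base case proving 5^1 > 0, and (2) an inductive step showing IF 5^k > 0 THEN 5^(k+1) > 0. Steps 2-4 correctly establish the inductive step, but without the base case the conclusion in step 5 does not follow.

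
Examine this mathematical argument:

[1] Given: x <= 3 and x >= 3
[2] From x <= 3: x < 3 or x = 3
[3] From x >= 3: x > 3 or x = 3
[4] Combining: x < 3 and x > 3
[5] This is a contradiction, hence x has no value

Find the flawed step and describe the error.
Step 4: Combining: x < 3 and x > 3

Step 4 incorrectly combines the conditions. From x <= 3 and x >= 3, the intersection is x = 3. The error treats the 'or' cases as 'and' requirements. The correct conclusion is that x = 3 is the unique solution, not that no solution exists.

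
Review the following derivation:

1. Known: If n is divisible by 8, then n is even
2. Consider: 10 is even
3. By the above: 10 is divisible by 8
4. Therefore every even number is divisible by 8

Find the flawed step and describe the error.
Step 3: By the above: 10 is divisible by 8

Step 3 commits the fallacy of affirming the consequent. The known fact 'divisible by 8 → even' does NOT imply 'even → divisible by 8'. That would be the converse, which is false. For example, 10 is even but 10 ÷ 8 = 1.25, which is not an integer.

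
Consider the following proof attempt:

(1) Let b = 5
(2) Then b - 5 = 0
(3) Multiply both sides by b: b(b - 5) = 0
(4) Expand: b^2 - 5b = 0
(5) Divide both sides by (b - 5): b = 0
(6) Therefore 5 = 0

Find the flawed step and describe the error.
Step 5: Divide both sides by (b - 5): b = 0

Step 5 divides both sides by (b - 5). However, since b = 5, we have (b - 5) = 0. Division by zero is undefined, making this step invalid.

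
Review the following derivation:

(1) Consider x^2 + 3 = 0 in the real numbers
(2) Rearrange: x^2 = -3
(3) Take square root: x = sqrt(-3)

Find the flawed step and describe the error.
Step 3: Take square root: x = sqrt(-3)

Step 3 takes the square root of -3, which is negative. In the real number system, the square root of a negative number is undefined. The equation x^2 + 3 = 0 has no real solutions. Square roots of negative numbers only exist in the complex numbers.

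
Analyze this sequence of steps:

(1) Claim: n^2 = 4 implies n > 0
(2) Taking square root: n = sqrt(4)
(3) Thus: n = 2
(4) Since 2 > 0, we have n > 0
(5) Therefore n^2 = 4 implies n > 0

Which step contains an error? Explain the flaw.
Step 2: Taking square root: n = sqrt(4)

Step 2 takes the square root and assumes the positive root only. The equation n^2 = 4 actually has two solutions: n = 2 and n = -2. The proof silently assumes n > 0 without justification, then uses this assumption to conclude n > 0, which is circular. The counterexample n = -2 shows the claim is false.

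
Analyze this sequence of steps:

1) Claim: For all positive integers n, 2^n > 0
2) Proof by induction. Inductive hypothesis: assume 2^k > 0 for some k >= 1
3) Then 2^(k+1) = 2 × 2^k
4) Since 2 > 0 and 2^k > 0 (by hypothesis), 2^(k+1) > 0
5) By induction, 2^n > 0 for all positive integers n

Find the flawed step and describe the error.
Step 5: By induction, 2^n > 0 for all positive integers n

Step 5 concludes the proof by induction, but no base case was ever established. A valid induction proof requires: (1) a base case proving 2^1 > 0, and (2) an inductive step showing IF 2^k > 0 THEN 2^(k+1) > 0. Steps 2-4 correctly establish the inductive step, but without the base case the conclusion in step 5 does not follow.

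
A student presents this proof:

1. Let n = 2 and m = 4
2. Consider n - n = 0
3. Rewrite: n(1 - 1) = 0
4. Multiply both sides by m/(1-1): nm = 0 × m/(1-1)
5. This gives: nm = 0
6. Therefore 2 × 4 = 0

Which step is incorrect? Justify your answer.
Step 4: Multiply both sides by m/(1-1): nm = 0 × m/(1-1)

Step 4 multiplies both sides by m/(1-1). However, 1-1 = 0, so this is multiplication by m/0, which is undefined. We cannot multiply by an undefined expression.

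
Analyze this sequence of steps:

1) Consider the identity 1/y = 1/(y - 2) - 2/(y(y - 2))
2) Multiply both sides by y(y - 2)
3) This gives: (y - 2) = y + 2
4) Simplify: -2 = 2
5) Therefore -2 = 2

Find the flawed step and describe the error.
Step 3: This gives: (y - 2) = y + 2

Step 3 makes a sign error when clearing denominators. Multiplying -2/(y(y - 2)) by y(y - 2) gives -2, not +2. The correct result is (y - 2) = y - 2, which is trivially true, not (y - 2) = y + 2. (Step 1 is a valid identity: 1/(y - 2) - 2/(y(y - 2)) = (y - 2)/(y(y - 2)) = 1/y.)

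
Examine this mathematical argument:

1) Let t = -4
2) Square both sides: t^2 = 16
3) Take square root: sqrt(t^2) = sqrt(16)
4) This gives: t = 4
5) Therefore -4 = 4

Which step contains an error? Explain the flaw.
Step 4: This gives: t = 4

Step 4 incorrectly states that sqrt(t^2) = t. The correct identity is sqrt(t^2) = |t|. Since t = -4 < 0, we have sqrt(t^2) = |-4| = 4, not t = -4.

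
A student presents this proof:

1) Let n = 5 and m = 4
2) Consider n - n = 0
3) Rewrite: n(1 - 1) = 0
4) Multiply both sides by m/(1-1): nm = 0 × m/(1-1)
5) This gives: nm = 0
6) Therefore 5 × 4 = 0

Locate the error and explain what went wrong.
Step 4: Multiply both sides by m/(1-1): nm = 0 × m/(1-1)

Step 4 multiplies both sides by m/(1-1). However, 1-1 = 0, so this is multiplication by m/0, which is undefined. We cannot multiply by an undefined expression.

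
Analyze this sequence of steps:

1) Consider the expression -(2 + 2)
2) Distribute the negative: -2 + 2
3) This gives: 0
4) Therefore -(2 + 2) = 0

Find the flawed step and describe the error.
Step 2: Distribute the negative: -2 + 2

Step 2 incorrectly distributes the negative sign. The correct distribution is -(2 + 2) = -2 - 2 = -4. The negative must be applied to both terms, not just the first. The error treats -(2 + 2) as -2 + 2, which equals 0 instead of -4.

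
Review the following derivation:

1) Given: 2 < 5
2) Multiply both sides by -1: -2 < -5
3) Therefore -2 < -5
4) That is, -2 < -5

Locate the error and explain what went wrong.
Step 2: Multiply both sides by -1: -2 < -5

Step 2 multiplies both sides by -1 but fails to reverse the inequality sign. When multiplying (or dividing) an inequality by a negative number, the direction must be reversed. Since 2 < 5, we should get -2 > -5, i.e., -2 > -5.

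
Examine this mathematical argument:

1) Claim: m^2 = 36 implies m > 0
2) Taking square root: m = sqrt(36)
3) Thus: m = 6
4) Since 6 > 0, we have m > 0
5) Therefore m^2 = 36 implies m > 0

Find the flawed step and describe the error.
Step 2: Taking square root: m = sqrt(36)

Step 2 takes the square root and assumes the positive root only. The equation m^2 = 36 actually has two solutions: m = 6 and m = -6. The proof silently assumes m > 0 without justification, then uses this assumption to conclude m > 0, which is circular. The counterexample m = -6 shows the claim is false.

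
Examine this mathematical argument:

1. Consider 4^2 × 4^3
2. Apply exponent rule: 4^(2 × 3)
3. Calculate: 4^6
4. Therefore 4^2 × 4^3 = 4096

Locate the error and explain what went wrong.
Step 2: Apply exponent rule: 4^(2 × 3)

Step 2 incorrectly states that a^b × a^c = a^(b×c). The correct rule is a^b × a^c = a^(b+c). The actual value is 4^2 × 4^3 = 4^5 = 1024, not 4^6 = 4096.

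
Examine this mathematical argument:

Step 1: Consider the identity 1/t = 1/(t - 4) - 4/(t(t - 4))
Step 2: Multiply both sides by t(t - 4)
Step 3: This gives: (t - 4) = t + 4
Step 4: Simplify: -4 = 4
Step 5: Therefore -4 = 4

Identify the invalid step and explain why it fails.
Step 3: This gives: (t - 4) = t + 4

Step 3 makes a sign error when clearing denominators. Multiplying -4/(t(t - 4)) by t(t - 4) gives -4, not +4. The correct result is (t - 4) = t - 4, which is trivially true, not (t - 4) = t + 4. (Step 1 is a valid identity: 1/(t - 4) - 4/(t(t - 4)) = (t - 4)/(t(t - 4)) = 1/t.)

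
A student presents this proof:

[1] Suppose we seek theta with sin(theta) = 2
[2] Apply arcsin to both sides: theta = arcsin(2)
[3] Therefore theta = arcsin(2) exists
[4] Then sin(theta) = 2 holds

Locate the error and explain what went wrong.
Step 2: Apply arcsin to both sides: theta = arcsin(2)

Step 2 applies arcsin to 2. However, arcsin(x) is only defined for x in [-1, 1] because sin(theta) can only produce values in that range. Since |2| > 1, arcsin(2) is undefined. There is no angle whose sine equals 2.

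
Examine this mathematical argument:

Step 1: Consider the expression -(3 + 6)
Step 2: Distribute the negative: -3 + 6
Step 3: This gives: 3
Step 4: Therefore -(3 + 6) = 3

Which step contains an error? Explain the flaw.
Step 2: Distribute the negative: -3 + 6

Step 2 incorrectly distributes the negative sign. The correct distribution is -(3 + 6) = -3 - 6 = -9. The negative must be applied to both terms, not just the first. The error treats -(3 + 6) as -3 + 6, which equals 3 instead of -9.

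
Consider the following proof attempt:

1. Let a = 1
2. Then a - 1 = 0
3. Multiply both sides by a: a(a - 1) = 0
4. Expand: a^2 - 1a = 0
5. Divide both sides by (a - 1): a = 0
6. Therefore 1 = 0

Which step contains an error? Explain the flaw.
Step 5: Divide both sides by (a - 1): a = 0

Step 5 divides both sides by (a - 1). However, since a = 1, we have (a - 1) = 0. Division by zero is undefined, making this step invalid.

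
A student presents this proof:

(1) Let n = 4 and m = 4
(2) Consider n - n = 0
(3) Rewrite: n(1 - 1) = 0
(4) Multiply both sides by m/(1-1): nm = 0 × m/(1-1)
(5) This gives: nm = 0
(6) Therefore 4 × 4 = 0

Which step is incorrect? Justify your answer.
Step 4: Multiply both sides by m/(1-1): nm = 0 × m/(1-1)

Step 4 multiplies both sides by m/(1-1). However, 1-1 = 0, so this is multiplication by m/0, which is undefined. We cannot multiply by an undefined expression.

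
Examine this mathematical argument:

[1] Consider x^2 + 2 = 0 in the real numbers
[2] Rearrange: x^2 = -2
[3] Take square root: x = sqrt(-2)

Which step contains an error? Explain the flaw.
Step 3: Take square root: x = sqrt(-2)

Step 3 takes the square root of -2, which is negative. In the real number system, the square root of a negative number is undefined. The equation x^2 + 2 = 0 has no real solutions. Square roots of negative numbers only exist in the complex numbers.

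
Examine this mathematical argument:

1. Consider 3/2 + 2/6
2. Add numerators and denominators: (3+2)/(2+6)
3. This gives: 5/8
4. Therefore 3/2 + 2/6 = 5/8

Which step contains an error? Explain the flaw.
Step 2: Add numerators and denominators: (3+2)/(2+6)

Step 2 incorrectly adds fractions by separately adding numerators and denominators. This is wrong. The correct method requires a common denominator: 3/2 + 2/6 = (3×6 + 2×2)/(2×6) = 22/12 = 11/6. The method used gives 5/8, which is different.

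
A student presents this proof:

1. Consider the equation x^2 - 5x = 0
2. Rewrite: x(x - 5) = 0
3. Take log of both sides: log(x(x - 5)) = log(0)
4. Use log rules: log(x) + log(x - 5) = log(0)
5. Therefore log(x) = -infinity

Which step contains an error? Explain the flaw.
Step 3: Take log of both sides: log(x(x - 5)) = log(0)

Step 3 takes the logarithm of both sides, resulting in log(0) on the right side. The logarithm is only defined for positive numbers; log(0) is undefined (approaches negative infinity). This operation is invalid.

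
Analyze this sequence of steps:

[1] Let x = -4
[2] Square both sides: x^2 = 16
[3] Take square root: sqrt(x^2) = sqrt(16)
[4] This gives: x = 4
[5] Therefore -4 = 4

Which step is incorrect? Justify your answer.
Step 4: This gives: x = 4

Step 4 incorrectly states that sqrt(x^2) = x. The correct identity is sqrt(x^2) = |x|. Since x = -4 < 0, we have sqrt(x^2) = |-4| = 4, not x = -4.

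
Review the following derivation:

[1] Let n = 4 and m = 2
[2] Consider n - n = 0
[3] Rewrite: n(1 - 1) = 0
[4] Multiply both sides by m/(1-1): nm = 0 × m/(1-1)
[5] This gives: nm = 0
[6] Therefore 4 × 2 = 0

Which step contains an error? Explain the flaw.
Step 4: Multiply both sides by m/(1-1): nm = 0 × m/(1-1)

Step 4 multiplies both sides by m/(1-1). However, 1-1 = 0, so this is multiplication by m/0, which is undefined. We cannot multiply by an undefined expression.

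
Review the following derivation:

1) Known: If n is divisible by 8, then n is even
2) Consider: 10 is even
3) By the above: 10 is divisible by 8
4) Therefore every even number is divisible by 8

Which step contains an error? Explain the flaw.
Step 3: By the above: 10 is divisible by 8

Step 3 commits the fallacy of affirming the consequent. The known fact 'divisible by 8 → even' does NOT imply 'even → divisible by 8'. That would be the converse, which is false. For example, 10 is even but 10 ÷ 8 = 1.25, which is not an integer.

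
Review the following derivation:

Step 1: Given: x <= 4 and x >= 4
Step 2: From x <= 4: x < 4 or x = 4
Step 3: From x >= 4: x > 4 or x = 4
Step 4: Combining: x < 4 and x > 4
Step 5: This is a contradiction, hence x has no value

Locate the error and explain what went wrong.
Step 4: Combining: x < 4 and x > 4

Step 4 incorrectly combines the conditions. From x <= 4 and x >= 4, the intersection is x = 4. The error treats the 'or' cases as 'and' requirements. The correct conclusion is that x = 4 is the unique solution, not that no solution exists.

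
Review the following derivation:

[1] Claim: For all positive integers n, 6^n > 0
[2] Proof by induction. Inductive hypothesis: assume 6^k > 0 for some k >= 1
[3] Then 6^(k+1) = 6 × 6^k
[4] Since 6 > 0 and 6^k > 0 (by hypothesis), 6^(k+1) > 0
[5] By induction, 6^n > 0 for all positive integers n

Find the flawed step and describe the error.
Step 5: By induction, 6^n > 0 for all positive integers n

Step 5 concludes the proof by induction, but no base case was ever established. A valid induction proof requires: (1) a base case proving 6^1 > 0, and (2) an inductive step showing IF 6^k > 0 THEN 6^(k+1) > 0. Steps 2-4 correctly establish the inductive step, but without the base case the conclusion in step 5 does not follow.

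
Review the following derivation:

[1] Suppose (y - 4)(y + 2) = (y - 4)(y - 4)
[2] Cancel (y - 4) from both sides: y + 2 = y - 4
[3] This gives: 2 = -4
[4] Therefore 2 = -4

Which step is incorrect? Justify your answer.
Step 2: Cancel (y - 4) from both sides: y + 2 = y - 4

Step 2 cancels (y - 4) from both sides. This is only valid if (y - 4) ≠ 0, i.e., y ≠ 4. When y = 4, both sides equal zero regardless of the other factors. The correct approach requires considering y = 4 as a separate case.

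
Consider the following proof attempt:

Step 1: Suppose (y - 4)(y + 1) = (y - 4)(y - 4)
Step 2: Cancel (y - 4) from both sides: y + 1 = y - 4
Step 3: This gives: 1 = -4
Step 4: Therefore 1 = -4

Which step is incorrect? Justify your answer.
Step 2: Cancel (y - 4) from both sides: y + 1 = y - 4

Step 2 cancels (y - 4) from both sides. This is only valid if (y - 4) ≠ 0, i.e., y ≠ 4. When y = 4, both sides equal zero regardless of the other factors. The correct approach requires considering y = 4 as a separate case.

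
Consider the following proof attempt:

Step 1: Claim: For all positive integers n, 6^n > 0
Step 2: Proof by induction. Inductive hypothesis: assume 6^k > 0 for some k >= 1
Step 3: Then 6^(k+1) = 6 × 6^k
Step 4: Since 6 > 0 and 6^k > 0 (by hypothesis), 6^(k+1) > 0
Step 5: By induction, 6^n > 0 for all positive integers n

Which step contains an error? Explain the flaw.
Step 5: By induction, 6^n > 0 for all positive integers n

Step 5 concludes the proof by induction, but no base case was ever established. A valid induction proof requires: (1) a base case proving 6^1 > 0, and (2) an inductive step showing IF 6^k > 0 THEN 6^(k+1) > 0. Steps 2-4 correctly establish the inductive step, but without the base case the conclusion in step 5 does not follow.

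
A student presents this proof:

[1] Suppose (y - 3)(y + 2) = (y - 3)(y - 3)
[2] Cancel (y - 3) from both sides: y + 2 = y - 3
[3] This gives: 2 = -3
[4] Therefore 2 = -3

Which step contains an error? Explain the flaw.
Step 2: Cancel (y - 3) from both sides: y + 2 = y - 3

Step 2 cancels (y - 3) from both sides. This is only valid if (y - 3) ≠ 0, i.e., y ≠ 3. When y = 3, both sides equal zero regardless of the other factors. The correct approach requires considering y = 3 as a separate case.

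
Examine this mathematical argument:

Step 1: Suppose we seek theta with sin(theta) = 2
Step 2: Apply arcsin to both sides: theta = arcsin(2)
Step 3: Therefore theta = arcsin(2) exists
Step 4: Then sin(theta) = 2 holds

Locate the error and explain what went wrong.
Step 2: Apply arcsin to both sides: theta = arcsin(2)

Step 2 applies arcsin to 2. However, arcsin(x) is only defined for x in [-1, 1] because sin(theta) can only produce values in that range. Since |2| > 1, arcsin(2) is undefined. There is no angle whose sine equals 2.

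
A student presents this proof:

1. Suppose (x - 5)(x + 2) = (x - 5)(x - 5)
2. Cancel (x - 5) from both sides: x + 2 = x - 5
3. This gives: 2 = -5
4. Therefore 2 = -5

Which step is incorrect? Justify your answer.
Step 2: Cancel (x - 5) from both sides: x + 2 = x - 5

Step 2 cancels (x - 5) from both sides. This is only valid if (x - 5) ≠ 0, i.e., x ≠ 5. When x = 5, both sides equal zero regardless of the other factors. The correct approach requires considering x = 5 as a separate case.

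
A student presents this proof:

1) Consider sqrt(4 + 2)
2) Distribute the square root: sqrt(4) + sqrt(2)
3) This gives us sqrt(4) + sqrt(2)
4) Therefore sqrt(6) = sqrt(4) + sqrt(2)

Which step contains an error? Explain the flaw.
Step 2: Distribute the square root: sqrt(4) + sqrt(2)

Step 2 incorrectly 'distributes' the square root over addition. The square root function does not distribute: sqrt(a + b) ≠ sqrt(a) + sqrt(b). In fact, sqrt(4 + 2) = sqrt(6) ≈ 2.4495, while sqrt(4) + sqrt(2) ≈ 3.4142.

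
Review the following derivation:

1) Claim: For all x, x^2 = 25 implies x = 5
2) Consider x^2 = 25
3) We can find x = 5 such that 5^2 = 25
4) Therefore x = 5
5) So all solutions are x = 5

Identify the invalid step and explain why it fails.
Step 4: Therefore x = 5

Step 4 incorrectly concludes that x = 5 is the only solution. The proof shows that x = 5 is A solution (existence), but does not show it is the ONLY solution (uniqueness). In fact, x = -5 is also a solution since (-5)^2 = 25. Finding one solution doesn't prove there are no others.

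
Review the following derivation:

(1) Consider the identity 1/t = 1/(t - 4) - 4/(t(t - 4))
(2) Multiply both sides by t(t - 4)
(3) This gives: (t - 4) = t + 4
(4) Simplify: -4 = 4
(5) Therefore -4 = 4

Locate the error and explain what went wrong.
Step 3: This gives: (t - 4) = t + 4

Step 3 makes a sign error when clearing denominators. Multiplying -4/(t(t - 4)) by t(t - 4) gives -4, not +4. The correct result is (t - 4) = t - 4, which is trivially true, not (t - 4) = t + 4. (Step 1 is a valid identity: 1/(t - 4) - 4/(t(t - 4)) = (t - 4)/(t(t - 4)) = 1/t.)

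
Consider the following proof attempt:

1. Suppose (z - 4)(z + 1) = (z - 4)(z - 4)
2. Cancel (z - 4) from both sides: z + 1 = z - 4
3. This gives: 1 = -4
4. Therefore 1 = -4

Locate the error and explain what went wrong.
Step 2: Cancel (z - 4) from both sides: z + 1 = z - 4

Step 2 cancels (z - 4) from both sides. This is only valid if (z - 4) ≠ 0, i.e., z ≠ 4. When z = 4, both sides equal zero regardless of the other factors. The correct approach requires considering z = 4 as a separate case.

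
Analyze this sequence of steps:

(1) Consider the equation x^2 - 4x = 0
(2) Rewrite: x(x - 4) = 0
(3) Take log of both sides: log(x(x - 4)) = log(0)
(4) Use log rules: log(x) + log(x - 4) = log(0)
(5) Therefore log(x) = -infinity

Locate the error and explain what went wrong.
Step 3: Take log of both sides: log(x(x - 4)) = log(0)

Step 3 takes the logarithm of both sides, resulting in log(0) on the right side. The logarithm is only defined for positive numbers; log(0) is undefined (approaches negative infinity). This operation is invalid.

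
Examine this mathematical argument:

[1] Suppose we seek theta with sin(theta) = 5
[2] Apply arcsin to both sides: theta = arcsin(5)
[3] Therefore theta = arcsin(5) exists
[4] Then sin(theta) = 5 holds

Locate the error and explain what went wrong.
Step 2: Apply arcsin to both sides: theta = arcsin(5)

Step 2 applies arcsin to 5. However, arcsin(x) is only defined for x in [-1, 1] because sin(theta) can only produce values in that range. Since |5| > 1, arcsin(5) is undefined. There is no angle whose sine equals 5.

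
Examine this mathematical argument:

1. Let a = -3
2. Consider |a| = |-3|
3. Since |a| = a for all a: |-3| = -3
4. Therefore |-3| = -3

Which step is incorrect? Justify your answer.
Step 3: Since |a| = a for all a: |-3| = -3

Step 3 incorrectly states that |a| = a for all a. The correct definition is |a| = a when a >= 0, and |a| = -a when a < 0. Since -3 < 0, we have |-3| = -(-3) = 3, not -3.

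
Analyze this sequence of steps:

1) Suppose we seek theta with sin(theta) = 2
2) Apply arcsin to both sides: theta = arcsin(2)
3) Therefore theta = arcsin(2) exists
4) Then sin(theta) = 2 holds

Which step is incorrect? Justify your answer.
Step 2: Apply arcsin to both sides: theta = arcsin(2)

Step 2 applies arcsin to 2. However, arcsin(x) is only defined for x in [-1, 1] because sin(theta) can only produce values in that range. Since |2| > 1, arcsin(2) is undefined. There is no angle whose sine equals 2.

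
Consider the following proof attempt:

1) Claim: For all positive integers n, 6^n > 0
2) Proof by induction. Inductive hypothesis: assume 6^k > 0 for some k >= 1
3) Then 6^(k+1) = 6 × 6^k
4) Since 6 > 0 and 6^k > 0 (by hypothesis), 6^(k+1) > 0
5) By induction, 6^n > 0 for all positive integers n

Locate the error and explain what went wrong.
Step 5: By induction, 6^n > 0 for all positive integers n

Step 5 concludes the proof by induction, but no base case was ever established. A valid induction proof requires: (1) a base case proving 6^1 > 0, and (2) an inductive step showing IF 6^k > 0 THEN 6^(k+1) > 0. Steps 2-4 correctly establish the inductive step, but without the base case the conclusion in step 5 does not follow.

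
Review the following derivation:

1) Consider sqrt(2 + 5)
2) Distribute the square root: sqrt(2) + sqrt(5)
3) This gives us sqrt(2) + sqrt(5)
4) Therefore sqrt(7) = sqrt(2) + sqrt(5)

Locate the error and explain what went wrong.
Step 2: Distribute the square root: sqrt(2) + sqrt(5)

Step 2 incorrectly 'distributes' the square root over addition. The square root function does not distribute: sqrt(a + b) ≠ sqrt(a) + sqrt(b). In fact, sqrt(2 + 5) = sqrt(7) ≈ 2.6458, while sqrt(2) + sqrt(5) ≈ 3.6503.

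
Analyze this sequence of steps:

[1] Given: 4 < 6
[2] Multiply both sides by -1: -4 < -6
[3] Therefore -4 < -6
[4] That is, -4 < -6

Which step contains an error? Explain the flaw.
Step 2: Multiply both sides by -1: -4 < -6

Step 2 multiplies both sides by -1 but fails to reverse the inequality sign. When multiplying (or dividing) an inequality by a negative number, the direction must be reversed. Since 4 < 6, we should get -4 > -6, i.e., -4 > -6.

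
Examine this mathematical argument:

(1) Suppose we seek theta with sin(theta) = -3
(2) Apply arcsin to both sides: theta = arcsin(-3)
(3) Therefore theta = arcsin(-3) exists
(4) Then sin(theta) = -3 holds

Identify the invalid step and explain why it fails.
Step 2: Apply arcsin to both sides: theta = arcsin(-3)

Step 2 applies arcsin to -3. However, arcsin(x) is only defined for x in [-1, 1] because sin(theta) can only produce values in that range. Since |-3| > 1, arcsin(-3) is undefined. There is no angle whose sine equals -3.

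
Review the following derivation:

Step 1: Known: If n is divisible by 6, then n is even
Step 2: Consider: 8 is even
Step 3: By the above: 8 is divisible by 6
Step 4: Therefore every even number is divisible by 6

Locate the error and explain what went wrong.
Step 3: By the above: 8 is divisible by 6

Step 3 commits the fallacy of affirming the consequent. The known fact 'divisible by 6 → even' does NOT imply 'even → divisible by 6'. That would be the converse, which is false. For example, 8 is even but 8 ÷ 6 = 1.33, which is not an integer.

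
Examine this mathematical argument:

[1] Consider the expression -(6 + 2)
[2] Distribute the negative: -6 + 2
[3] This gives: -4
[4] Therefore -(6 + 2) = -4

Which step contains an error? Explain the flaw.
Step 2: Distribute the negative: -6 + 2

Step 2 incorrectly distributes the negative sign. The correct distribution is -(6 + 2) = -6 - 2 = -8. The negative must be applied to both terms, not just the first. The error treats -(6 + 2) as -6 + 2, which equals -4 instead of -8.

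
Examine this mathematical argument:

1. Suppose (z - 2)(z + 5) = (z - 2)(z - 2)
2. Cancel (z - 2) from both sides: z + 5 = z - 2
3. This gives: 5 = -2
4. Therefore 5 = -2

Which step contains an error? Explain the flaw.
Step 2: Cancel (z - 2) from both sides: z + 5 = z - 2

Step 2 cancels (z - 2) from both sides. This is only valid if (z - 2) ≠ 0, i.e., z ≠ 2. When z = 2, both sides equal zero regardless of the other factors. The correct approach requires considering z = 2 as a separate case.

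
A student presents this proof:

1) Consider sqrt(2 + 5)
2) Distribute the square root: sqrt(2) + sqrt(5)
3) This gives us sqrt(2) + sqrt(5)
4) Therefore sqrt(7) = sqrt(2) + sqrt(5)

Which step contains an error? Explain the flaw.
Step 2: Distribute the square root: sqrt(2) + sqrt(5)

Step 2 incorrectly 'distributes' the square root over addition. The square root function does not distribute: sqrt(a + b) ≠ sqrt(a) + sqrt(b). In fact, sqrt(2 + 5) = sqrt(7) ≈ 2.6458, while sqrt(2) + sqrt(5) ≈ 3.6503.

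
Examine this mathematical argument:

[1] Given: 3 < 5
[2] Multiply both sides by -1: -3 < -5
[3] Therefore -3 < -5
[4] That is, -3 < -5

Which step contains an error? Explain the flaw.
Step 2: Multiply both sides by -1: -3 < -5

Step 2 multiplies both sides by -1 but fails to reverse the inequality sign. When multiplying (or dividing) an inequality by a negative number, the direction must be reversed. Since 3 < 5, we should get -3 > -5, i.e., -3 > -5.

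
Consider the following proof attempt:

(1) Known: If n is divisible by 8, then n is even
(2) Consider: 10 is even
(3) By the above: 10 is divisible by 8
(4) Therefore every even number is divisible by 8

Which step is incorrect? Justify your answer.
Step 3: By the above: 10 is divisible by 8

Step 3 commits the fallacy of affirming the consequent. The known fact 'divisible by 8 → even' does NOT imply 'even → divisible by 8'. That would be the converse, which is false. For example, 10 is even but 10 ÷ 8 = 1.25, which is not an integer.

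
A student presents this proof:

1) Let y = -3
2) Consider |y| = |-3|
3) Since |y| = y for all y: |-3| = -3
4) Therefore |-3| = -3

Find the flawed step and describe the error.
Step 3: Since |y| = y for all y: |-3| = -3

Step 3 incorrectly states that |y| = y for all y. The correct definition is |y| = y when y >= 0, and |y| = -y when y < 0. Since -3 < 0, we have |-3| = -(-3) = 3, not -3.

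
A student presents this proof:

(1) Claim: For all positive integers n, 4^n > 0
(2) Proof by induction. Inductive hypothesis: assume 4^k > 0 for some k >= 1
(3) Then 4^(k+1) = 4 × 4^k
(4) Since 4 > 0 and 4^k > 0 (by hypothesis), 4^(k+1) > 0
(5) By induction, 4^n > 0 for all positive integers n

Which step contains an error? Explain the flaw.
Step 5: By induction, 4^n > 0 for all positive integers n

Step 5 concludes the proof by induction, but no base case was ever established. A valid induction proof requires: (1) a base case proving 4^1 > 0, and (2) an inductive step showing IF 4^k > 0 THEN 4^(k+1) > 0. Steps 2-4 correctly establish the inductive step, but without the base case the conclusion in step 5 does not follow.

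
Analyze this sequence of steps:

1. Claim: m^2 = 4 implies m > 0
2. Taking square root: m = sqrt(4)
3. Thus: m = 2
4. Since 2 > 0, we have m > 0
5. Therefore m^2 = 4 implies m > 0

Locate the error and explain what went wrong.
Step 2: Taking square root: m = sqrt(4)

Step 2 takes the square root and assumes the positive root only. The equation m^2 = 4 actually has two solutions: m = 2 and m = -2. The proof silently assumes m > 0 without justification, then uses this assumption to conclude m > 0, which is circular. The counterexample m = -2 shows the claim is false.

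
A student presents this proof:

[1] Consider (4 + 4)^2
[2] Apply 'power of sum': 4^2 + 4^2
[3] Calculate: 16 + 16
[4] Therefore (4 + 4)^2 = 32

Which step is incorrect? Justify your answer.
Step 2: Apply 'power of sum': 4^2 + 4^2

Step 2 incorrectly applies a non-existent rule '(a+b)^n = a^n + b^n'. This is false in general. The correct expansion uses the binomial theorem. The actual value is (4 + 4)^2 = 8^2 = 64, not 32.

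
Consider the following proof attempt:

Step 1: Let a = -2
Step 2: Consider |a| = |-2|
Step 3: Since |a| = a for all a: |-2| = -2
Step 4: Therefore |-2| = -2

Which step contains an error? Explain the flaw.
Step 3: Since |a| = a for all a: |-2| = -2

Step 3 incorrectly states that |a| = a for all a. The correct definition is |a| = a when a >= 0, and |a| = -a when a < 0. Since -2 < 0, we have |-2| = -(-2) = 2, not -2.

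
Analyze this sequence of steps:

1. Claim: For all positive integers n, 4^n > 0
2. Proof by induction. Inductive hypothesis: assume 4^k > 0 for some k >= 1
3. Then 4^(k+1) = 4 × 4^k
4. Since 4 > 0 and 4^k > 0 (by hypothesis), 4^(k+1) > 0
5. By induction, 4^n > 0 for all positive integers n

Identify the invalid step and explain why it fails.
Step 5: By induction, 4^n > 0 for all positive integers n

Step 5 concludes the proof by induction, but no base case was ever established. A valid induction proof requires: (1) a base case proving 4^1 > 0, and (2) an inductive step showing IF 4^k > 0 THEN 4^(k+1) > 0. Steps 2-4 correctly establish the inductive step, but without the base case the conclusion in step 5 does not follow.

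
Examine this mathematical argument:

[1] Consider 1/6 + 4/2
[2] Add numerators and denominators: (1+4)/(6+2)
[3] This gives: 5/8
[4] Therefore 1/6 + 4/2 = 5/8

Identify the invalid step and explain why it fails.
Step 2: Add numerators and denominators: (1+4)/(6+2)

Step 2 incorrectly adds fractions by separately adding numerators and denominators. This is wrong. The correct method requires a common denominator: 1/6 + 4/2 = (1×2 + 4×6)/(6×2) = 26/12 = 13/6. The method used gives 5/8, which is different.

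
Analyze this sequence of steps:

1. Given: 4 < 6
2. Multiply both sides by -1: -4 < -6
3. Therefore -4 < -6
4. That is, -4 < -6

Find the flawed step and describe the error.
Step 2: Multiply both sides by -1: -4 < -6

Step 2 multiplies both sides by -1 but fails to reverse the inequality sign. When multiplying (or dividing) an inequality by a negative number, the direction must be reversed. Since 4 < 6, we should get -4 > -6, i.e., -4 > -6.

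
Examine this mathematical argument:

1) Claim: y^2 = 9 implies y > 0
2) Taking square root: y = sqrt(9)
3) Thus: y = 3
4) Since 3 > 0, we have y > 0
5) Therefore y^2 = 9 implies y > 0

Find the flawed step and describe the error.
Step 2: Taking square root: y = sqrt(9)

Step 2 takes the square root and assumes the positive root only. The equation y^2 = 9 actually has two solutions: y = 3 and y = -3. The proof silently assumes y > 0 without justification, then uses this assumption to conclude y > 0, which is circular. The counterexample y = -3 shows the claim is false.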